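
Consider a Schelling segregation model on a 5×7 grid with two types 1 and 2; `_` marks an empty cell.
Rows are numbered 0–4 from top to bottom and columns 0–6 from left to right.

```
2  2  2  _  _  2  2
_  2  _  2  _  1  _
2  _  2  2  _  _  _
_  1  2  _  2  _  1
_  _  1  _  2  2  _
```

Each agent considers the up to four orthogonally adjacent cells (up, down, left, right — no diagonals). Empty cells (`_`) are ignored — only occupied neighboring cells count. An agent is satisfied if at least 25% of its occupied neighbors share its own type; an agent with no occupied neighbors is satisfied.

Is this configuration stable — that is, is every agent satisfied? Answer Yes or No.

No

Row 0: (0,0)2 1/1 ✓ · (0,1)2 3/3 ✓ · (0,2)2 1/1 ✓ · (0,5)2 1/2 ✓ · (0,6)2 1/1 ✓
Row 1: (1,1)2 1/1 ✓ · (1,3)2 1/1 ✓ · (1,5)1 0/1 ✗
Row 2: (2,0)2 0/0 ✓ · (2,2)2 2/2 ✓ · (2,3)2 2/2 ✓
Row 3: (3,1)1 0/1 ✗ · (3,2)2 1/3 ✓ · (3,4)2 1/1 ✓ · (3,6)1 0/0 ✓
Row 4: (4,2)1 0/1 ✗ · (4,4)2 2/2 ✓ · (4,5)2 1/1 ✓
For instance (1,5) has only 0/1 same-type neighbors, below 1/4.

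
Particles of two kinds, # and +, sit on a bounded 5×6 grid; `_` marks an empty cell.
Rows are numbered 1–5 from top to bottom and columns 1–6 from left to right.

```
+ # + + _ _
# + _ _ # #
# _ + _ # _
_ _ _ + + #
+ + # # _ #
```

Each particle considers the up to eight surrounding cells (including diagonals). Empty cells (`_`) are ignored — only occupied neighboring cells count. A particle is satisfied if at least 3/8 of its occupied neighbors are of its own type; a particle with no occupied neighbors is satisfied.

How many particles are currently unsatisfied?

5

(1,1)+ 1/3 unhappy
(1,2)# 1/4 unhappy
(1,3)+ 2/3 ok
(1,4)+ 1/2 ok
(2,1)# 2/4 ok
(2,2)+ 3/6 ok
(2,5)# 2/3 ok
(2,6)# 2/2 ok
(3,1)# 1/2 ok
(3,3)+ 2/2 ok
(3,5)# 3/5 ok
(4,4)+ 2/5 ok
(4,5)+ 1/5 unhappy
(4,6)# 2/3 ok
(5,1)+ 1/1 ok
(5,2)+ 1/2 ok
(5,3)# 1/3 unhappy
(5,4)# 1/3 unhappy
(5,6)# 1/2 ok
Unsatisfied: (1,1), (1,2), (4,5), (5,3), (5,4) — 5 in total.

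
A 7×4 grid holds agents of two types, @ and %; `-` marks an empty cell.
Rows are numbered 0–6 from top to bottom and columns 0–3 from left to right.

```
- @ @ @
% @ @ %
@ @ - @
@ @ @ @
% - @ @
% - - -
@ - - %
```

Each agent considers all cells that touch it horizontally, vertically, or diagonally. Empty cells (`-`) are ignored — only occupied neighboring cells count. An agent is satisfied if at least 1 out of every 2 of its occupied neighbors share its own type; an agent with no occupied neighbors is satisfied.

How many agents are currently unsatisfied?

4

(0,1)@ 3/4 satisfied
(0,2)@ 4/5 satisfied
(0,3)@ 2/3 satisfied
(1,0)% 0/4 not
(1,1)@ 5/6 satisfied
(1,2)@ 6/7 satisfied
(1,3)% 0/4 not
(2,0)@ 4/5 satisfied
(2,1)@ 6/7 satisfied
(2,3)@ 3/4 satisfied
(3,0)@ 3/4 satisfied
(3,1)@ 5/6 satisfied
(3,2)@ 6/6 satisfied
(3,3)@ 4/4 satisfied
(4,0)% 1/3 not
(4,2)@ 4/4 satisfied
(4,3)@ 3/3 satisfied
(5,0)% 1/2 satisfied
(6,0)@ 0/1 not
(6,3)% 0/0 satisfied
Unsatisfied: (1,0), (1,3), (4,0), (6,0) — 4 in total.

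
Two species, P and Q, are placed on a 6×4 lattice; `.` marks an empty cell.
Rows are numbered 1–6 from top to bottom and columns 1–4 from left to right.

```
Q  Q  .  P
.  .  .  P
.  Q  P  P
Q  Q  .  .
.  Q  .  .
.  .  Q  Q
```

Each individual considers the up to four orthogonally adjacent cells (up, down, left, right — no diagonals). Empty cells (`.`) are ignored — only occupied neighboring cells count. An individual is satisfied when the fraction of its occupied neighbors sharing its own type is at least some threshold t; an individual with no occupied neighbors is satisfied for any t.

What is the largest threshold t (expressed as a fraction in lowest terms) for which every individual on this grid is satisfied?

1/2

Row 1: (1,1)Q 1/1 · (1,2)Q 1/1 · (1,4)P 1/1
Row 2: (2,4)P 2/2
Row 3: (3,2)Q 1/2 · (3,3)P 1/2 · (3,4)P 2/2
Row 4: (4,1)Q 1/1 · (4,2)Q 3/3
Row 5: (5,2)Q 1/1
Row 6: (6,3)Q 1/1 · (6,4)Q 1/1
The smallest same-type fraction is 1/2 at (3,2), which reduces to 1/2. Any threshold above that leaves this individual unsatisfied.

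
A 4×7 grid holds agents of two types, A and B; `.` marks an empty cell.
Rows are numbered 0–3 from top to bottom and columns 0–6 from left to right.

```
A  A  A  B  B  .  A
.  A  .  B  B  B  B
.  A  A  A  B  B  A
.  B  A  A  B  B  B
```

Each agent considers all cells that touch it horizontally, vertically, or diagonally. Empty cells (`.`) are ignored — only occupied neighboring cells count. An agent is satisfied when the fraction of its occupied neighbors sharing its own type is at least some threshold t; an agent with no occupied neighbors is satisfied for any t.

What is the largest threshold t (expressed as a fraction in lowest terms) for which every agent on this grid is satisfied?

0/1

(0,0)A 2/2
(0,1)A 3/3
(0,2)A 2/4
(0,3)B 3/4
(0,4)B 4/4
(0,6)A 0/2
(1,1)A 5/5
(1,3)B 4/7
(1,4)B 6/7
(1,5)B 5/7
(1,6)B 2/4
(2,1)A 3/4
(2,2)A 5/7
(2,3)A 3/7
(2,4)B 6/8
(2,5)B 7/8
(2,6)A 0/5
(3,1)B 0/3
(3,2)A 4/5
(3,3)A 3/5
(3,4)B 3/5
(3,5)B 4/5
(3,6)B 2/3
The smallest same-type fraction is 0/2 at (0,6), which reduces to 0/1. Any threshold above that leaves this agent unsatisfied.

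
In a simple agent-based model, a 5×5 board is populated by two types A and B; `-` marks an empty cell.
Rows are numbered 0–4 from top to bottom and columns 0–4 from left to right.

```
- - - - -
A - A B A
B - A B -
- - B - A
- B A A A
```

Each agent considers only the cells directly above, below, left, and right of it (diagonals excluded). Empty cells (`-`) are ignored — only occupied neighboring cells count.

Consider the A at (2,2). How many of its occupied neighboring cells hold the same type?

1

Occupied neighbors of (2,2): (1,2)=A, (3,2)=B, (2,3)=B.
Same type (A): 1 of 3.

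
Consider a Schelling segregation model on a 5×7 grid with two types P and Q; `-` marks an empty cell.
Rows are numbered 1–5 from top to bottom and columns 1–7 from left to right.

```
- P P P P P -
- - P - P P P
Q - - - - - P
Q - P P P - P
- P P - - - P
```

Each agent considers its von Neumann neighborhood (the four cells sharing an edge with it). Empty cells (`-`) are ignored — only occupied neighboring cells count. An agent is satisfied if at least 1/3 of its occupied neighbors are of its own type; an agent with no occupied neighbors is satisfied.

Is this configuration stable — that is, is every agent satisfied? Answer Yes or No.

Yes

(1,2)P 1/1 satisfied
(1,3)P 3/3 satisfied
(1,4)P 2/2 satisfied
(1,5)P 3/3 satisfied
(1,6)P 2/2 satisfied
(2,3)P 1/1 satisfied
(2,5)P 2/2 satisfied
(2,6)P 3/3 satisfied
(2,7)P 2/2 satisfied
(3,1)Q 1/1 satisfied
(3,7)P 2/2 satisfied
(4,1)Q 1/1 satisfied
(4,3)P 2/2 satisfied
(4,4)P 2/2 satisfied
(4,5)P 1/1 satisfied
(4,7)P 2/2 satisfied
(5,2)P 1/1 satisfied
(5,3)P 2/2 satisfied
(5,7)P 1/1 satisfied
All meet the threshold, so the configuration is stable.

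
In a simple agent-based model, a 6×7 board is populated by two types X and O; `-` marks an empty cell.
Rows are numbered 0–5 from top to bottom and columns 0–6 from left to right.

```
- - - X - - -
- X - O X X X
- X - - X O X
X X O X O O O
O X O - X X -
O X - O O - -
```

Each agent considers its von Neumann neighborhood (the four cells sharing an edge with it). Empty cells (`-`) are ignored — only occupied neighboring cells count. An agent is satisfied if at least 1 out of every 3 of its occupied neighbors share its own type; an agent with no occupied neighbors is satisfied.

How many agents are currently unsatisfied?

(0,3)X 0/1 not
(1,1)X 1/1 satisfied
(1,3)O 0/2 not
(1,4)X 2/3 satisfied
(1,5)X 2/3 satisfied
(1,6)X 2/2 satisfied
(2,1)X 2/2 satisfied
(2,4)X 1/3 satisfied
(2,5)O 1/4 not
(2,6)X 1/3 satisfied
(3,0)X 1/2 satisfied
(3,1)X 3/4 satisfied
(3,2)O 1/3 satisfied
(3,3)X 0/2 not
(3,4)O 1/4 not
(3,5)O 3/4 satisfied
(3,6)O 1/2 satisfied
(4,0)O 1/3 satisfied
(4,1)X 2/4 satisfied
(4,2)O 1/2 satisfied
(4,4)X 1/3 satisfied
(4,5)X 1/2 satisfied
(5,0)O 1/2 satisfied
(5,1)X 1/2 satisfied
(5,3)O 1/1 satisfied
(5,4)O 1/2 satisfied
Unsatisfied: (0,3), (1,3), (2,5), (3,3), (3,4) — 5 in total.

5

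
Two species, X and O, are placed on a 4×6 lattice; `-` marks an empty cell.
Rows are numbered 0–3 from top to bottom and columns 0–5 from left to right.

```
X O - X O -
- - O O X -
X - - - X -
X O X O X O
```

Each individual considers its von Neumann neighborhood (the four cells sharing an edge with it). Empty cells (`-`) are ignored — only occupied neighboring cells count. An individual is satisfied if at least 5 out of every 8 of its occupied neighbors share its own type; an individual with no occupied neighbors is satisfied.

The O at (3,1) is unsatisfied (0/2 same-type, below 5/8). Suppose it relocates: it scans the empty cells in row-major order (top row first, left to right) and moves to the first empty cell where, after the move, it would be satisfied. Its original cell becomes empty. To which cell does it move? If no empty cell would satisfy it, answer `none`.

Vacating (3,1). Empty cells in order:
  (0,2): 2/3 same-type → satisfied — stop here.

(0,2)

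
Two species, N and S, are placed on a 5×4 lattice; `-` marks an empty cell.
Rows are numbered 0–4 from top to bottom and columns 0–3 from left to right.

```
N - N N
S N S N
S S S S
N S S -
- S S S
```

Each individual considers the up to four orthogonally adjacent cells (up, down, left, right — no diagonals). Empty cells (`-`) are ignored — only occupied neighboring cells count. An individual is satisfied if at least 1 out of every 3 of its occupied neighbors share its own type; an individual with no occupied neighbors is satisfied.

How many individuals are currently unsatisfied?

4

Row 0: (0,0)N 0/1 ✗ · (0,2)N 1/2 ✓ · (0,3)N 2/2 ✓
Row 1: (1,0)S 1/3 ✓ · (1,1)N 0/3 ✗ · (1,2)S 1/4 ✗ · (1,3)N 1/3 ✓
Row 2: (2,0)S 2/3 ✓ · (2,1)S 3/4 ✓ · (2,2)S 4/4 ✓ · (2,3)S 1/2 ✓
Row 3: (3,0)N 0/2 ✗ · (3,1)S 3/4 ✓ · (3,2)S 3/3 ✓
Row 4: (4,1)S 2/2 ✓ · (4,2)S 3/3 ✓ · (4,3)S 1/1 ✓
Unsatisfied: (0,0), (1,1), (1,2), (3,0) — 4 in total.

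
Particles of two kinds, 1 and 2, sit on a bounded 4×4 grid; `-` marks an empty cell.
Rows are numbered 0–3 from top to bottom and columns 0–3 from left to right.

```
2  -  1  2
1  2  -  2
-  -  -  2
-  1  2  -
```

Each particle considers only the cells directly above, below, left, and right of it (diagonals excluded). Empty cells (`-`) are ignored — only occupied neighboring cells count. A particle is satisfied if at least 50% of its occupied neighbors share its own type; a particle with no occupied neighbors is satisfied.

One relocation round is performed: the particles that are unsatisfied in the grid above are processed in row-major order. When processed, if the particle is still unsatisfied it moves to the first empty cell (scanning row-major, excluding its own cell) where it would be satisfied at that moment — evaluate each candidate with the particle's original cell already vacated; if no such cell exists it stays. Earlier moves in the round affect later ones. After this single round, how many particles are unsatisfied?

0

Initially unsatisfied (in order): (0,0), (0,2), (1,0), (1,1), (3,1), (3,2).
  (0,0) → (0,1).
  (0,2) → (0,0).
  (1,0): now satisfied by earlier moves; stays.
  (1,1): now satisfied by earlier moves; stays.
  (3,1) → (2,0).
  (3,2): now satisfied by earlier moves; stays.
Resulting grid:
1 2 - 2
1 2 - 2
1 - - 2
- - 2 -
All satisfied now.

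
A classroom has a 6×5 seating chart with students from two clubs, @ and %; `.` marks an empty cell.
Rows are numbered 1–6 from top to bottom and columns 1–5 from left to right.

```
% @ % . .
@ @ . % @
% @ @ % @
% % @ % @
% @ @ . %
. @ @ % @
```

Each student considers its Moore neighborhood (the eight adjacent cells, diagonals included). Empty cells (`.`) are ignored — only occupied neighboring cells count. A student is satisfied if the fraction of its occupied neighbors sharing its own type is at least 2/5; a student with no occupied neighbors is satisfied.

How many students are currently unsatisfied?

9

Row 1: (1,1)% 0/3 ✗ · (1,2)@ 2/4 ✓ · (1,3)% 1/3 ✗
Row 2: (2,1)@ 3/5 ✓ · (2,2)@ 4/7 ✓ · (2,4)% 2/5 ✓ · (2,5)@ 1/3 ✗
Row 3: (3,1)% 2/5 ✓ · (3,2)@ 4/7 ✓ · (3,3)@ 3/7 ✓ · (3,4)% 2/7 ✗ · (3,5)@ 2/5 ✓
Row 4: (4,1)% 3/5 ✓ · (4,2)% 3/8 ✗ · (4,3)@ 4/7 ✓ · (4,4)% 2/7 ✗ · (4,5)@ 1/4 ✗
Row 5: (5,1)% 2/4 ✓ · (5,2)@ 4/7 ✓ · (5,3)@ 4/7 ✓ · (5,5)% 2/4 ✓
Row 6: (6,2)@ 3/4 ✓ · (6,3)@ 3/4 ✓ · (6,4)% 1/4 ✗ · (6,5)@ 0/2 ✗
Unsatisfied: (1,1), (1,3), (2,5), (3,4), (4,2), (4,4), (4,5), (6,4), (6,5) — 9 in total.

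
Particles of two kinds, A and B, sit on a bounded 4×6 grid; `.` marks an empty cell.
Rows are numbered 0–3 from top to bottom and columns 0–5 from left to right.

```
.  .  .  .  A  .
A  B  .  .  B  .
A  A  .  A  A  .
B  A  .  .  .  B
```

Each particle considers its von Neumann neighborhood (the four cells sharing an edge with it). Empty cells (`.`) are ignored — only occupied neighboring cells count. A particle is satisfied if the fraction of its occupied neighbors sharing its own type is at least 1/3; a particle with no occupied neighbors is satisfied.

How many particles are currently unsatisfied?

4

Row 0: (0,4)A 0/1 ✗
Row 1: (1,0)A 1/2 ✓ · (1,1)B 0/2 ✗ · (1,4)B 0/2 ✗
Row 2: (2,0)A 2/3 ✓ · (2,1)A 2/3 ✓ · (2,3)A 1/1 ✓ · (2,4)A 1/2 ✓
Row 3: (3,0)B 0/2 ✗ · (3,1)A 1/2 ✓ · (3,5)B 0/0 ✓
Unsatisfied: (0,4), (1,1), (1,4), (3,0) — 4 in total.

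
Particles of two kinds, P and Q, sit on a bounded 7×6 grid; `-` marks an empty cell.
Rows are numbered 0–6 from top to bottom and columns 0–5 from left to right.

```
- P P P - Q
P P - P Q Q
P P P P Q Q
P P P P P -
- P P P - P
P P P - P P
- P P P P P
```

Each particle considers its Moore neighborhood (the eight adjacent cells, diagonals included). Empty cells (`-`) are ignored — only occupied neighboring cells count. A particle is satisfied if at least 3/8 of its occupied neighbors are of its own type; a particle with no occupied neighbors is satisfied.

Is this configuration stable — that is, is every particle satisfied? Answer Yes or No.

Row 0: (0,1)P 3/3 ok · (0,2)P 4/4 ok · (0,3)P 2/3 ok · (0,5)Q 2/2 ok
Row 1: (1,0)P 4/4 ok · (1,1)P 6/6 ok · (1,3)P 4/6 ok · (1,4)Q 4/7 ok · (1,5)Q 4/4 ok
Row 2: (2,0)P 5/5 ok · (2,1)P 7/7 ok · (2,2)P 7/7 ok · (2,3)P 5/7 ok · (2,4)Q 3/7 ok · (2,5)Q 3/4 ok
Row 3: (3,0)P 4/4 ok · (3,1)P 7/7 ok · (3,2)P 8/8 ok · (3,3)P 6/7 ok · (3,4)P 4/6 ok
Row 4: (4,1)P 7/7 ok · (4,2)P 7/7 ok · (4,3)P 6/6 ok · (4,5)P 3/3 ok
Row 5: (5,0)P 3/3 ok · (5,1)P 6/6 ok · (5,2)P 7/7 ok · (5,4)P 6/6 ok · (5,5)P 4/4 ok
Row 6: (6,1)P 4/4 ok · (6,2)P 4/4 ok · (6,3)P 4/4 ok · (6,4)P 4/4 ok · (6,5)P 3/3 ok
All meet the threshold, so the configuration is stable.

Yes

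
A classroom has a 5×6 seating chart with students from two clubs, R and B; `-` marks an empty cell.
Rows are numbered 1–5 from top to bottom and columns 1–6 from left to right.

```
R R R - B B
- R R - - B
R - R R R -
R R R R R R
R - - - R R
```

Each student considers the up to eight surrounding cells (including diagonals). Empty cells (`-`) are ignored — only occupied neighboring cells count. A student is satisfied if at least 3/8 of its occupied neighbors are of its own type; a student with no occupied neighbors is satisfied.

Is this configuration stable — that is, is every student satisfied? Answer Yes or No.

Row 1: (1,1)R 2/2 ✓ · (1,2)R 4/4 ✓ · (1,3)R 3/3 ✓ · (1,5)B 2/2 ✓ · (1,6)B 2/2 ✓
Row 2: (2,2)R 6/6 ✓ · (2,3)R 5/5 ✓ · (2,6)B 2/3 ✓
Row 3: (3,1)R 3/3 ✓ · (3,3)R 6/6 ✓ · (3,4)R 6/6 ✓ · (3,5)R 4/5 ✓
Row 4: (4,1)R 3/3 ✓ · (4,2)R 5/5 ✓ · (4,3)R 4/4 ✓ · (4,4)R 6/6 ✓ · (4,5)R 6/6 ✓ · (4,6)R 4/4 ✓
Row 5: (5,1)R 2/2 ✓ · (5,5)R 4/4 ✓ · (5,6)R 3/3 ✓
All meet the threshold, so the configuration is stable.

Yes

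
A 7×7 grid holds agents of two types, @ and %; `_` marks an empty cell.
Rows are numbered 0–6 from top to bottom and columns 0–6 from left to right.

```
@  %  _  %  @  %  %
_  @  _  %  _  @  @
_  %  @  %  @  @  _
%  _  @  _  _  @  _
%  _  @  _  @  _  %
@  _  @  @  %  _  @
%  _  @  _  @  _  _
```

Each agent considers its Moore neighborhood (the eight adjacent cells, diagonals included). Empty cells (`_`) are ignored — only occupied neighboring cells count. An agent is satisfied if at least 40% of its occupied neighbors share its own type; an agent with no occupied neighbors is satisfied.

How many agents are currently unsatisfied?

Row 0: (0,0)@ 1/2 ok · (0,1)% 0/2 unhappy · (0,3)% 1/2 ok · (0,4)@ 1/4 unhappy · (0,5)% 1/4 unhappy · (0,6)% 1/3 unhappy
Row 1: (1,1)@ 2/4 ok · (1,3)% 2/5 ok · (1,5)@ 4/6 ok · (1,6)@ 2/4 ok
Row 2: (2,1)% 1/4 unhappy · (2,2)@ 2/5 ok · (2,3)% 1/4 unhappy · (2,4)@ 3/5 ok · (2,5)@ 4/4 ok
Row 3: (3,0)% 2/2 ok · (3,2)@ 2/4 ok · (3,5)@ 3/4 ok
Row 4: (4,0)% 1/2 ok · (4,2)@ 3/3 ok · (4,4)@ 2/3 ok · (4,6)% 0/2 unhappy
Row 5: (5,0)@ 0/2 unhappy · (5,2)@ 3/3 ok · (5,3)@ 5/6 ok · (5,4)% 0/3 unhappy · (5,6)@ 0/1 unhappy
Row 6: (6,0)% 0/1 unhappy · (6,2)@ 2/2 ok · (6,4)@ 1/2 ok
Unsatisfied: (0,1), (0,4), (0,5), (0,6), (2,1), (2,3), (4,6), (5,0), (5,4), (5,6), (6,0) — 11 in total.

11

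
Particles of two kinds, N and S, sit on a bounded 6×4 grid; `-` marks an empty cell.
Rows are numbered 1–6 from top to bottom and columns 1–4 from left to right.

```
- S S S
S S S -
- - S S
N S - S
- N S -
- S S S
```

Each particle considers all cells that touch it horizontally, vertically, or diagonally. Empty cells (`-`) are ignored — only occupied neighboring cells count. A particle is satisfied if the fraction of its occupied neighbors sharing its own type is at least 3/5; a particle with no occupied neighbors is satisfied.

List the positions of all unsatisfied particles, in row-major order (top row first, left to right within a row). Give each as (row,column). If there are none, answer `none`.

(4,1), (4,2), (5,2)

(1,2)S 4/4 satisfied
(1,3)S 4/4 satisfied
(1,4)S 2/2 satisfied
(2,1)S 2/2 satisfied
(2,2)S 5/5 satisfied
(2,3)S 6/6 satisfied
(3,3)S 5/5 satisfied
(3,4)S 3/3 satisfied
(4,1)N 1/2 not
(4,2)S 2/4 not
(4,4)S 3/3 satisfied
(5,2)N 1/5 not
(5,3)S 5/6 satisfied
(6,2)S 2/3 satisfied
(6,3)S 3/4 satisfied
(6,4)S 2/2 satisfied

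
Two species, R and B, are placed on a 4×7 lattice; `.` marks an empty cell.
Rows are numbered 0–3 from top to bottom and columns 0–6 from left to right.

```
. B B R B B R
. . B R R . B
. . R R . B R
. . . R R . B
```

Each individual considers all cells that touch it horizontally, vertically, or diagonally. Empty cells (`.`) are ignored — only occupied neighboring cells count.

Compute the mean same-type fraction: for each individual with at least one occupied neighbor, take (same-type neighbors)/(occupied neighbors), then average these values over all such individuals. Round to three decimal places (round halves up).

(0,1)B 2/2
(0,2)B 2/4
(0,3)R 2/5
(0,4)B 1/4
(0,5)B 2/4
(0,6)R 0/2
(1,2)B 2/6
(1,3)R 4/7
(1,4)R 3/6
(1,6)B 2/4
(2,2)R 3/4
(2,3)R 5/6
(2,5)B 2/5
(2,6)R 0/3
(3,3)R 3/3
(3,4)R 2/3
(3,6)B 1/2
Sum over 17 individuals: 2/2 + 2/4 + 2/5 + 1/4 + 2/4 + 0/2 + 2/6 + 4/7 + 3/6 + 2/4 + 3/4 + 5/6 + 2/5 + 0/3 + 3/3 + 2/3 + 1/2 = 914/105; mean = 914/105 ÷ 17 = 914/1785 = 0.512044… → 0.512.

0.512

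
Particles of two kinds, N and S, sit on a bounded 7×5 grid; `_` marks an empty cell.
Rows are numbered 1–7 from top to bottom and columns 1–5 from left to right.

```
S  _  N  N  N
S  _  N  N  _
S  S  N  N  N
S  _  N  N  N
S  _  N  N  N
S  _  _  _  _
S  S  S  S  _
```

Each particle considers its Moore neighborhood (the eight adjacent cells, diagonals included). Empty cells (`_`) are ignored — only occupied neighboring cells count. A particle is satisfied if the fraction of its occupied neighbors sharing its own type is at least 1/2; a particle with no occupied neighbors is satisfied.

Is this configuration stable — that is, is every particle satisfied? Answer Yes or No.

Row 1: (1,1)S 1/1 satisfied · (1,3)N 3/3 satisfied · (1,4)N 4/4 satisfied · (1,5)N 2/2 satisfied
Row 2: (2,1)S 3/3 satisfied · (2,3)N 5/6 satisfied · (2,4)N 7/7 satisfied
Row 3: (3,1)S 3/3 satisfied · (3,2)S 3/6 satisfied · (3,3)N 5/6 satisfied · (3,4)N 7/7 satisfied · (3,5)N 4/4 satisfied
Row 4: (4,1)S 3/3 satisfied · (4,3)N 5/6 satisfied · (4,4)N 8/8 satisfied · (4,5)N 5/5 satisfied
Row 5: (5,1)S 2/2 satisfied · (5,3)N 3/3 satisfied · (5,4)N 5/5 satisfied · (5,5)N 3/3 satisfied
Row 6: (6,1)S 3/3 satisfied
Row 7: (7,1)S 2/2 satisfied · (7,2)S 3/3 satisfied · (7,3)S 2/2 satisfied · (7,4)S 1/1 satisfied
All meet the threshold, so the configuration is stable.

Yes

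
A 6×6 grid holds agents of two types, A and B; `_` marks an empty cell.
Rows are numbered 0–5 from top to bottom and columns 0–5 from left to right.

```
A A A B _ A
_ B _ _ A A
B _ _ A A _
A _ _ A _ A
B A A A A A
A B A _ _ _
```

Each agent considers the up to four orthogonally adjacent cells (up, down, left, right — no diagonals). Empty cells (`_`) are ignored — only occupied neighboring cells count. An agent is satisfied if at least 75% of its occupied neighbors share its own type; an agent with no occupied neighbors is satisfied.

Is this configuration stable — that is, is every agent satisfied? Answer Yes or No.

Row 0: (0,0)A 1/1 ok · (0,1)A 2/3 unhappy · (0,2)A 1/2 unhappy · (0,3)B 0/1 unhappy · (0,5)A 1/1 ok
Row 1: (1,1)B 0/1 unhappy · (1,4)A 2/2 ok · (1,5)A 2/2 ok
Row 2: (2,0)B 0/1 unhappy · (2,3)A 2/2 ok · (2,4)A 2/2 ok
Row 3: (3,0)A 0/2 unhappy · (3,3)A 2/2 ok · (3,5)A 1/1 ok
Row 4: (4,0)B 0/3 unhappy · (4,1)A 1/3 unhappy · (4,2)A 3/3 ok · (4,3)A 3/3 ok · (4,4)A 2/2 ok · (4,5)A 2/2 ok
Row 5: (5,0)A 0/2 unhappy · (5,1)B 0/3 unhappy · (5,2)A 1/2 unhappy
For instance (0,1) has only 2/3 same-type neighbors, below 3/4.

No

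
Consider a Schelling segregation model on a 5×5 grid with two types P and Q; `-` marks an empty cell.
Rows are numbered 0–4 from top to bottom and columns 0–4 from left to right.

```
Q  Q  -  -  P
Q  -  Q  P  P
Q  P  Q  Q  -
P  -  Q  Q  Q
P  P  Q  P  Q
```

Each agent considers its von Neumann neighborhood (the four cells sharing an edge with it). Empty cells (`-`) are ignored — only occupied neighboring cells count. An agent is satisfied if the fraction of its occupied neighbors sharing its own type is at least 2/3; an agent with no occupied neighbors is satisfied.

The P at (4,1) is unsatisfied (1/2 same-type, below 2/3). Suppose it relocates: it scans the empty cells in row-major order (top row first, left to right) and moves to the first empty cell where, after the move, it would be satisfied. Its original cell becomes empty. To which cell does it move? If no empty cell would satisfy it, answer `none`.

(0,3)

Vacating (4,1). Empty cells in order:
  (0,2): 0/2 same-type → still unsatisfied.
  (0,3): 2/2 same-type → satisfied — stop here.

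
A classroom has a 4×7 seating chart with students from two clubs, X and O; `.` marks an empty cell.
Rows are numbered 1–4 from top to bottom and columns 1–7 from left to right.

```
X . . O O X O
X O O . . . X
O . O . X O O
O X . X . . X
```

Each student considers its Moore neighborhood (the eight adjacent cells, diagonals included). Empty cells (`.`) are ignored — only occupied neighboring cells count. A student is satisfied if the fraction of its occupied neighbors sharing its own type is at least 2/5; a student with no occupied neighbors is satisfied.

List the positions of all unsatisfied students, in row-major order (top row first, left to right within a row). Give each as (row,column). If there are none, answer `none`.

(1,6), (1,7), (2,1), (2,7), (3,6), (3,7), (4,2), (4,7)

(1,1)X 1/2 ok
(1,4)O 2/2 ok
(1,5)O 1/2 ok
(1,6)X 1/3 unhappy
(1,7)O 0/2 unhappy
(2,1)X 1/3 unhappy
(2,2)O 3/5 ok
(2,3)O 3/3 ok
(2,7)X 1/4 unhappy
(3,1)O 2/4 ok
(3,3)O 2/4 ok
(3,5)X 1/2 ok
(3,6)O 1/4 unhappy
(3,7)O 1/3 unhappy
(4,1)O 1/2 ok
(4,2)X 0/3 unhappy
(4,4)X 1/2 ok
(4,7)X 0/2 unhappy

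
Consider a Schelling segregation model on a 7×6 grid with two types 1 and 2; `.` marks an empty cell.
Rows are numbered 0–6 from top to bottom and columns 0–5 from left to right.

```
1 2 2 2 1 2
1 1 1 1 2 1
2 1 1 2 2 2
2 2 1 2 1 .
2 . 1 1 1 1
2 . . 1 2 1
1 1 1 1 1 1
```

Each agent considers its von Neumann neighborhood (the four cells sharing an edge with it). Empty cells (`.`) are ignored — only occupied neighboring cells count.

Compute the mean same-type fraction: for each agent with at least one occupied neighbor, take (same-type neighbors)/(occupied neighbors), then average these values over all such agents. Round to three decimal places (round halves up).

(0,0)1 1/2
(0,1)2 1/3
(0,2)2 2/3
(0,3)2 1/3
(0,4)1 0/3
(0,5)2 0/2
(1,0)1 2/3
(1,1)1 3/4
(1,2)1 3/4
(1,3)1 1/4
(1,4)2 1/4
(1,5)1 0/3
(2,0)2 1/3
(2,1)1 2/4
(2,2)1 3/4
(2,3)2 2/4
(2,4)2 3/4
(2,5)2 1/2
(3,0)2 3/3
(3,1)2 1/3
(3,2)1 2/4
(3,3)2 1/4
(3,4)1 1/3
(4,0)2 2/2
(4,2)1 2/2
(4,3)1 3/4
(4,4)1 3/4
(4,5)1 2/2
(5,0)2 1/2
(5,3)1 2/3
(5,4)2 0/4
(5,5)1 2/3
(6,0)1 1/2
(6,1)1 2/2
(6,2)1 2/2
(6,3)1 3/3
(6,4)1 2/3
(6,5)1 2/2
Sum over 38 agents: 1/2 + 1/3 + 2/3 + 1/3 + 0/3 + 0/2 + 2/3 + 3/4 + 3/4 + 1/4 + 1/4 + 0/3 + 1/3 + 2/4 + 3/4 + 2/4 + 3/4 + 1/2 + 3/3 + 1/3 + 2/4 + 1/4 + 1/3 + 2/2 + 2/2 + 3/4 + 3/4 + 2/2 + 1/2 + 2/3 + 0/4 + 2/3 + 1/2 + 2/2 + 2/2 + 3/3 + 2/3 + 2/2 = 87/4; mean = 87/4 ÷ 38 = 87/152 = 0.572368… → 0.572.

0.572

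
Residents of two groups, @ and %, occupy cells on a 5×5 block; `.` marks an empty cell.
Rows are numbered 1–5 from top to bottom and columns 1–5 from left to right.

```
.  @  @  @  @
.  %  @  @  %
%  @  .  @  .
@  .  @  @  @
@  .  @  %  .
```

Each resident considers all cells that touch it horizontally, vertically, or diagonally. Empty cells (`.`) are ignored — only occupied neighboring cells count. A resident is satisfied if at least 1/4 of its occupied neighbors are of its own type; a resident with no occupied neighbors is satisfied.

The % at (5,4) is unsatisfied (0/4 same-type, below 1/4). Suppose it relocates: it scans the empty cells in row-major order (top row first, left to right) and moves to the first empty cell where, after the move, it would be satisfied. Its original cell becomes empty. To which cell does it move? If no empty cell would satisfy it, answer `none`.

Vacating (5,4). Empty cells in order:
  (1,1): 1/2 same-type → satisfied — stop here.

(1,1)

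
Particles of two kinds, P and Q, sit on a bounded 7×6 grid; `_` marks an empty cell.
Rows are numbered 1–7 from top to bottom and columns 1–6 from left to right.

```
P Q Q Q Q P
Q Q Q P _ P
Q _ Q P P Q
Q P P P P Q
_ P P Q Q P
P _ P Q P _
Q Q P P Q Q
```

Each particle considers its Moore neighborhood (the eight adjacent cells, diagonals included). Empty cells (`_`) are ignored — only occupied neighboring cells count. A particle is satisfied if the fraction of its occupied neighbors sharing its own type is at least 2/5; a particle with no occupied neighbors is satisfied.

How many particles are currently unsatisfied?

11

Row 1: (1,1)P 0/3 unhappy · (1,2)Q 4/5 ok · (1,3)Q 4/5 ok · (1,4)Q 3/4 ok · (1,5)Q 1/4 unhappy · (1,6)P 1/2 ok
Row 2: (2,1)Q 3/4 ok · (2,2)Q 6/7 ok · (2,3)Q 5/7 ok · (2,4)P 2/7 unhappy · (2,6)P 2/4 ok
Row 3: (3,1)Q 3/4 ok · (3,3)Q 2/7 unhappy · (3,4)P 5/7 ok · (3,5)P 5/7 ok · (3,6)Q 1/4 unhappy
Row 4: (4,1)Q 1/3 unhappy · (4,2)P 3/6 ok · (4,3)P 5/7 ok · (4,4)P 5/8 ok · (4,5)P 4/8 ok · (4,6)Q 2/5 ok
Row 5: (5,2)P 5/6 ok · (5,3)P 5/7 ok · (5,4)Q 2/8 unhappy · (5,5)Q 3/7 ok · (5,6)P 2/4 ok
Row 6: (6,1)P 1/3 unhappy · (6,3)P 4/7 ok · (6,4)Q 3/8 unhappy · (6,5)P 2/7 unhappy
Row 7: (7,1)Q 1/2 ok · (7,2)Q 1/4 unhappy · (7,3)P 2/4 ok · (7,4)P 3/5 ok · (7,5)Q 2/4 ok · (7,6)Q 1/2 ok
Unsatisfied: (1,1), (1,5), (2,4), (3,3), (3,6), (4,1), (5,4), (6,1), (6,4), (6,5), (7,2) — 11 in total.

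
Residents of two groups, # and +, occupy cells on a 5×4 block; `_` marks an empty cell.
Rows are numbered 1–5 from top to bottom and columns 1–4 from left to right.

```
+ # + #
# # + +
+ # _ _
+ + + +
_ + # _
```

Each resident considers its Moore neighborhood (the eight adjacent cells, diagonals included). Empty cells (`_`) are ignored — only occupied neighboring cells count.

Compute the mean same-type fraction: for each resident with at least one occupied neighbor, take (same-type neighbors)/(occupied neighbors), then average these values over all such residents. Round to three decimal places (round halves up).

0.424

Row 1: (1,1)+ 0/3 · (1,2)# 2/5 · (1,3)+ 2/5 · (1,4)# 0/3
Row 2: (2,1)# 3/5 · (2,2)# 3/7 · (2,3)+ 2/6 · (2,4)+ 2/3
Row 3: (3,1)+ 2/5 · (3,2)# 2/7
Row 4: (4,1)+ 3/4 · (4,2)+ 4/6 · (4,3)+ 3/5 · (4,4)+ 1/2
Row 5: (5,2)+ 3/4 · (5,3)# 0/4
Sum over 16 residents: 0/3 + 2/5 + 2/5 + 0/3 + 3/5 + 3/7 + 2/6 + 2/3 + 2/5 + 2/7 + 3/4 + 4/6 + 3/5 + 1/2 + 3/4 + 0/4 = 712/105; mean = 712/105 ÷ 16 = 89/210 = 0.423809… → 0.424.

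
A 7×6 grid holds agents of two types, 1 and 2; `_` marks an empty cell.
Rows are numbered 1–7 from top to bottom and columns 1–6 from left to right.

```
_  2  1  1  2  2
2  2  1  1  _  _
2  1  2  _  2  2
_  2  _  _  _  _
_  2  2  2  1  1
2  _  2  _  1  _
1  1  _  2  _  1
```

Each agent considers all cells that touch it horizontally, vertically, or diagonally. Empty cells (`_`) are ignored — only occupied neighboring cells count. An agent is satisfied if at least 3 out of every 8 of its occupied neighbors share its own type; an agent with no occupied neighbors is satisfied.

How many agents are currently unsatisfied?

(1,2)2 2/4 satisfied
(1,3)1 3/5 satisfied
(1,4)1 3/4 satisfied
(1,5)2 1/3 not
(1,6)2 1/1 satisfied
(2,1)2 3/4 satisfied
(2,2)2 4/7 satisfied
(2,3)1 4/7 satisfied
(2,4)1 3/6 satisfied
(3,1)2 3/4 satisfied
(3,2)1 1/6 not
(3,3)2 2/5 satisfied
(3,5)2 1/2 satisfied
(3,6)2 1/1 satisfied
(4,2)2 4/5 satisfied
(5,2)2 4/4 satisfied
(5,3)2 4/4 satisfied
(5,4)2 2/4 satisfied
(5,5)1 2/3 satisfied
(5,6)1 2/2 satisfied
(6,1)2 1/3 not
(6,3)2 4/5 satisfied
(6,5)1 3/5 satisfied
(7,1)1 1/2 satisfied
(7,2)1 1/3 not
(7,4)2 1/2 satisfied
(7,6)1 1/1 satisfied
Unsatisfied: (1,5), (3,2), (6,1), (7,2) — 4 in total.

4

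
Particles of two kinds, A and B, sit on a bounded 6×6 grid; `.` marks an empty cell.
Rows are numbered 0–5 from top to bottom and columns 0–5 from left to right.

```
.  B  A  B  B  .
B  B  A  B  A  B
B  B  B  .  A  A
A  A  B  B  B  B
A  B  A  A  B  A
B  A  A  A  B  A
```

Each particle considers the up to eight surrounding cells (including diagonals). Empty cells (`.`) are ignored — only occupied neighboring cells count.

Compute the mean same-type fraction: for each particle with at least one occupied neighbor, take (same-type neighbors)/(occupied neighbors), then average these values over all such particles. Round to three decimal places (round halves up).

0.470

Row 0: (0,1)B 2/4 · (0,2)A 1/5 · (0,3)B 2/5 · (0,4)B 3/4
Row 1: (1,0)B 4/4 · (1,1)B 5/7 · (1,2)A 1/7 · (1,3)B 3/7 · (1,4)A 2/6 · (1,5)B 1/4
Row 2: (2,0)B 3/5 · (2,1)B 5/8 · (2,2)B 5/7 · (2,4)A 2/7 · (2,5)A 2/5
Row 3: (3,0)A 2/5 · (3,1)A 3/8 · (3,2)B 4/7 · (3,3)B 4/7 · (3,4)B 3/7 · (3,5)B 2/5
Row 4: (4,0)A 3/5 · (4,1)B 2/8 · (4,2)A 5/8 · (4,3)A 3/8 · (4,4)B 4/8 · (4,5)A 1/5
Row 5: (5,0)B 1/3 · (5,1)A 3/5 · (5,2)A 4/5 · (5,3)A 3/5 · (5,4)B 1/5 · (5,5)A 1/3
Sum over 33 particles: 2/4 + 1/5 + 2/5 + 3/4 + 4/4 + 5/7 + 1/7 + 3/7 + 2/6 + 1/4 + 3/5 + 5/8 + 5/7 + 2/7 + 2/5 + 2/5 + 3/8 + 4/7 + 4/7 + 3/7 + 2/5 + 3/5 + 2/8 + 5/8 + 3/8 + 4/8 + 1/5 + 1/3 + 3/5 + 4/5 + 3/5 + 1/5 + 1/3 = 2171/140; mean = 2171/140 ÷ 33 = 2171/4620 = 0.469913… → 0.470.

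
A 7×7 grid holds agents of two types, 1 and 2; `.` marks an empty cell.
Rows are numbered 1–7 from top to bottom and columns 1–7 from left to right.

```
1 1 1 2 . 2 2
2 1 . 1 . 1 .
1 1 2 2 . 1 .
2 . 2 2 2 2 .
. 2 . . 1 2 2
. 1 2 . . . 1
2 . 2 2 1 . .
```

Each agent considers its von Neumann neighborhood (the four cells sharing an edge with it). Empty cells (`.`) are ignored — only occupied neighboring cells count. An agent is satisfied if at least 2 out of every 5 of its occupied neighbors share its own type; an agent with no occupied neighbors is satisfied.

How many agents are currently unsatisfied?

(1,1)1 1/2 satisfied
(1,2)1 3/3 satisfied
(1,3)1 1/2 satisfied
(1,4)2 0/2 not
(1,6)2 1/2 satisfied
(1,7)2 1/1 satisfied
(2,1)2 0/3 not
(2,2)1 2/3 satisfied
(2,4)1 0/2 not
(2,6)1 1/2 satisfied
(3,1)1 1/3 not
(3,2)1 2/3 satisfied
(3,3)2 2/3 satisfied
(3,4)2 2/3 satisfied
(3,6)1 1/2 satisfied
(4,1)2 0/1 not
(4,3)2 2/2 satisfied
(4,4)2 3/3 satisfied
(4,5)2 2/3 satisfied
(4,6)2 2/3 satisfied
(5,2)2 0/1 not
(5,5)1 0/2 not
(5,6)2 2/3 satisfied
(5,7)2 1/2 satisfied
(6,2)1 0/2 not
(6,3)2 1/2 satisfied
(6,7)1 0/1 not
(7,1)2 0/0 satisfied
(7,3)2 2/2 satisfied
(7,4)2 1/2 satisfied
(7,5)1 0/1 not
Unsatisfied: (1,4), (2,1), (2,4), (3,1), (4,1), (5,2), (5,5), (6,2), (6,7), (7,5) — 10 in total.

10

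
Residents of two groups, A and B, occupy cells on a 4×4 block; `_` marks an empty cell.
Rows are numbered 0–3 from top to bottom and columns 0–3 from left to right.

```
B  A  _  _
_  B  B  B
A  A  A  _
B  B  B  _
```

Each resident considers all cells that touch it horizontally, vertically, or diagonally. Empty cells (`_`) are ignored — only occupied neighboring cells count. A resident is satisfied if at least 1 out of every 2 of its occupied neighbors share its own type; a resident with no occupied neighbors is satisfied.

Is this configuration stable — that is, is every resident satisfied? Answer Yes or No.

Row 0: (0,0)B 1/2 satisfied · (0,1)A 0/3 not
Row 1: (1,1)B 2/6 not · (1,2)B 2/5 not · (1,3)B 1/2 satisfied
Row 2: (2,0)A 1/4 not · (2,1)A 2/7 not · (2,2)A 1/6 not
Row 3: (3,0)B 1/3 not · (3,1)B 2/5 not · (3,2)B 1/3 not
For instance (0,1) has only 0/3 same-type neighbors, below 1/2.

No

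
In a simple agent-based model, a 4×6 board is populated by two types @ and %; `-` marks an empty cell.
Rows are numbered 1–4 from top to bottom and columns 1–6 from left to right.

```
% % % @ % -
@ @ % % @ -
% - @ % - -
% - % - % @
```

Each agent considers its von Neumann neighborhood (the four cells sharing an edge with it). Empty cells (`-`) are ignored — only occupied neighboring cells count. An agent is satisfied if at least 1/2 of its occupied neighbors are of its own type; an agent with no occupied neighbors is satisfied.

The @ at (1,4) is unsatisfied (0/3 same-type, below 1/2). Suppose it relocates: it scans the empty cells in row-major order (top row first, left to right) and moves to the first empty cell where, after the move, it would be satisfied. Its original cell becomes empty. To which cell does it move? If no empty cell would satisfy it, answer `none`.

Vacating (1,4). Empty cells in order:
  (1,6): 0/1 same-type → still unsatisfied.
  (2,6): 1/1 same-type → satisfied — stop here.

(2,6)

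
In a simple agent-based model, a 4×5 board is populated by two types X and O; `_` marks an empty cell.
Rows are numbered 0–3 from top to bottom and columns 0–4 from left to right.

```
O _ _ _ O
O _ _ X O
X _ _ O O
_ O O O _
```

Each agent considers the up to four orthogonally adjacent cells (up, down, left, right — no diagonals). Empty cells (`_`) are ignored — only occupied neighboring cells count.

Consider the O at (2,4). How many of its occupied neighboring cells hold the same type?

Occupied neighbors of (2,4): (1,4)=O, (2,3)=O.
Same type (O): 2 of 2.

2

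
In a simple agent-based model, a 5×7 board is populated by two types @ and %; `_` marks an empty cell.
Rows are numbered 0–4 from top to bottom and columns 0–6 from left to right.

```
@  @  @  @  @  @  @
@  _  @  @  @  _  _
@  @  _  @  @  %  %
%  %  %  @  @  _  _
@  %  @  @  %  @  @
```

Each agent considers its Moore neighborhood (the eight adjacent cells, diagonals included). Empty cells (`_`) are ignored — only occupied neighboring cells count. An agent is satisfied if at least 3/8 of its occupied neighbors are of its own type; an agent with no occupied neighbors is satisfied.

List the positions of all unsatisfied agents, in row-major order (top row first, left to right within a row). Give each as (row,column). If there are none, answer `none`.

(0,0)@ 2/2 ✓
(0,1)@ 4/4 ✓
(0,2)@ 4/4 ✓
(0,3)@ 5/5 ✓
(0,4)@ 4/4 ✓
(0,5)@ 3/3 ✓
(0,6)@ 1/1 ✓
(1,0)@ 4/4 ✓
(1,2)@ 6/6 ✓
(1,3)@ 7/7 ✓
(1,4)@ 6/7 ✓
(2,0)@ 2/4 ✓
(2,1)@ 3/6 ✓
(2,3)@ 6/7 ✓
(2,4)@ 5/6 ✓
(2,5)% 1/4 ✗
(2,6)% 1/1 ✓
(3,0)% 2/5 ✓
(3,1)% 3/7 ✓
(3,2)% 2/7 ✗
(3,3)@ 5/7 ✓
(3,4)@ 5/7 ✓
(4,0)@ 0/3 ✗
(4,1)% 3/5 ✓
(4,2)@ 2/5 ✓
(4,3)@ 3/5 ✓
(4,4)% 0/4 ✗
(4,5)@ 2/3 ✓
(4,6)@ 1/1 ✓

(2,5), (3,2), (4,0), (4,4)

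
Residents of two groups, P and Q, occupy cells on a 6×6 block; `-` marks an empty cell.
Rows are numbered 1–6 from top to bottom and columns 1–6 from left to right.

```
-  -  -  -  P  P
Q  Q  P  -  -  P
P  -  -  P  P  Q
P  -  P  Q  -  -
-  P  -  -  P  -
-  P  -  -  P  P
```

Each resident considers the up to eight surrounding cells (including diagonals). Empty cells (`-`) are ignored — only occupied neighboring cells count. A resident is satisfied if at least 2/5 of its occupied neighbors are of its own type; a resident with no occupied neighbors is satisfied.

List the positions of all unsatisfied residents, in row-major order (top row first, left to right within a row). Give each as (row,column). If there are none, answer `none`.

(2,2), (3,1), (3,6), (4,4)

(1,5)P 2/2 satisfied
(1,6)P 2/2 satisfied
(2,1)Q 1/2 satisfied
(2,2)Q 1/3 not
(2,3)P 1/2 satisfied
(2,6)P 3/4 satisfied
(3,1)P 1/3 not
(3,4)P 3/4 satisfied
(3,5)P 2/4 satisfied
(3,6)Q 0/2 not
(4,1)P 2/2 satisfied
(4,3)P 2/3 satisfied
(4,4)Q 0/4 not
(5,2)P 3/3 satisfied
(5,5)P 2/3 satisfied
(6,2)P 1/1 satisfied
(6,5)P 2/2 satisfied
(6,6)P 2/2 satisfied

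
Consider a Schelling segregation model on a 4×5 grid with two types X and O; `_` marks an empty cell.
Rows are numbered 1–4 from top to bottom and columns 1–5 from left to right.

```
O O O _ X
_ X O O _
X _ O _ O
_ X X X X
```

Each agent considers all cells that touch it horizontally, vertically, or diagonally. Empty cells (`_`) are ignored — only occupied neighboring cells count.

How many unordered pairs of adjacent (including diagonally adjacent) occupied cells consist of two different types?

Scan each occupied cell's neighbors to the right and below (and the two forward diagonals) so each pair is counted once.
Row 1: O(1,1)–O(1,2)= O(1,1)–X(2,2)≠ O(1,2)–O(1,3)= O(1,2)–X(2,2)≠ O(1,2)–O(2,3)= O(1,3)–O(2,3)= O(1,3)–O(2,4)= O(1,3)–X(2,2)≠ X(1,5)–O(2,4)≠  → 4/9 unlike.
Row 2: X(2,2)–O(2,3)≠ X(2,2)–O(3,3)≠ X(2,2)–X(3,1)= O(2,3)–O(2,4)= O(2,3)–O(3,3)= O(2,4)–O(3,5)= O(2,4)–O(3,3)=  → 2/7 unlike.
Row 3: X(3,1)–X(4,2)= O(3,3)–X(4,3)≠ O(3,3)–X(4,4)≠ O(3,3)–X(4,2)≠ O(3,5)–X(4,5)≠ O(3,5)–X(4,4)≠  → 5/6 unlike.
Row 4: X(4,2)–X(4,3)= X(4,3)–X(4,4)= X(4,4)–X(4,5)=  → 0/3 unlike.
Total adjacent occupied pairs: 25; unlike-type pairs: 11.

11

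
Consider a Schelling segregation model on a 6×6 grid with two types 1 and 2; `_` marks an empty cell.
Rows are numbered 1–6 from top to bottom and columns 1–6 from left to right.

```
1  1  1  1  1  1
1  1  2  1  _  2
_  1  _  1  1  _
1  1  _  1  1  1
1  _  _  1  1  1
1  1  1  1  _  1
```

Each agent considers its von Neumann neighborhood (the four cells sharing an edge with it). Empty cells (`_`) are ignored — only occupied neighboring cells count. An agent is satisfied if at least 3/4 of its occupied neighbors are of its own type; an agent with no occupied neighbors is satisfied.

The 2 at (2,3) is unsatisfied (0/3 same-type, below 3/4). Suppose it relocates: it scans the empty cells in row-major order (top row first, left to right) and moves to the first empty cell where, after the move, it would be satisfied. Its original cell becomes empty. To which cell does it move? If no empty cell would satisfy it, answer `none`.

Vacating (2,3). Empty cells in order:
  (2,5): 1/4 same-type → still unsatisfied.
  (3,1): 0/3 same-type → still unsatisfied.
  (3,3): 0/2 same-type → still unsatisfied.
  (3,6): 1/3 same-type → still unsatisfied.
  (4,3): 0/2 same-type → still unsatisfied.
  (5,2): 0/3 same-type → still unsatisfied.
  (5,3): 0/2 same-type → still unsatisfied.
  (6,5): 0/3 same-type → still unsatisfied.

none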